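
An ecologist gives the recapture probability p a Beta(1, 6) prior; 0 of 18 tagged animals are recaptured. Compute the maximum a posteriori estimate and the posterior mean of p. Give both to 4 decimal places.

maximum a posteriori estimate = 0.0000, posterior mean = 0.0400

Posterior: Beta(1+0, 6+18) = Beta(1, 24).
Since α = 1 ≤ 1 and β > 1, the Beta density is monotone decreasing on [0,1]; the mode is at 0.
Mean = 1/(1+24) = 0.0400.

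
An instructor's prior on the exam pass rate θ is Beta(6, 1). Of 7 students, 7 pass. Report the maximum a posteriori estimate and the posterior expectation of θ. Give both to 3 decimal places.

MAP = 1.000; posterior mean = 0.929

Posterior: Beta(6+7, 1+0) = Beta(13, 1).
Since β = 1 ≤ 1 and α > 1, the Beta density is monotone increasing on [0,1]; the mode is at 1.
Mean = 13/(13+1) = 0.929.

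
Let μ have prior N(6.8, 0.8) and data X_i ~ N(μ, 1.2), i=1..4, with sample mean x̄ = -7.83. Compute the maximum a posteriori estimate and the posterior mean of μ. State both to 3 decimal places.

Posterior for μ is Normal. Precision-weighted mean: (1/0.8·6.8 + 4/1.2·-7.83) / (1/0.8 + 4/1.2) = -3.840.
A Normal posterior is symmetric, so mode = mean.

MAP = -3.840; posterior mean = -3.840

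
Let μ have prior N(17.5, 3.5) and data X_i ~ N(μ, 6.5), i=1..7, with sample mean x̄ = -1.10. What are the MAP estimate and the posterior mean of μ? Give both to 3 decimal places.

μ_MAP = 2.800, E[μ|data] = 2.800

Posterior for μ is Normal. Precision-weighted mean: (1/3.5·17.5 + 7/6.5·-1.10) / (1/3.5 + 7/6.5) = 2.800.
A Normal posterior is symmetric, so mode = mean.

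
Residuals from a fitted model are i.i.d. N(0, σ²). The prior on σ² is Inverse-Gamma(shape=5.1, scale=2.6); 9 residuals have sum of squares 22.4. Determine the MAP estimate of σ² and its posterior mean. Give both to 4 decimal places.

MAP = 1.3019, posterior mean = 1.6047

Posterior: Inverse-Gamma(shape = 5.1+9/2 = 9.6, scale = 2.6+22.4/2 = 13.8).
Mode = β/(α+1) = 13.8/10.6 = 1.3019.
Mean = β/(α−1) = 13.8/8.6 = 1.6047.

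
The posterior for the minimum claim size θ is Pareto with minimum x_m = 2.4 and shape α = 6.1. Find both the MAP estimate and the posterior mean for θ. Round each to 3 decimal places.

The Pareto density is strictly decreasing on [x_m, ∞), so the mode is x_m = 2.400.
Mean = α·x_m/(α−1) = 6.1·2.4/5.1 = 2.871.
Right-skewed posterior ⇒ mode < mean.

MAP: 2.400. Posterior mean: 2.871.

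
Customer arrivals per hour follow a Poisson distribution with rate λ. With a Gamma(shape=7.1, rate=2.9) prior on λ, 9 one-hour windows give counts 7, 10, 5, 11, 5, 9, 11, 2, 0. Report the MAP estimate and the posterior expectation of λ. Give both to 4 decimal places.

Σ counts = 60. Posterior: Gamma(shape = 7.1+60 = 67.1, rate = 2.9+9 = 11.9).
Mode = (α−1)/β = 66.1/11.9 = 5.5546.
Mean = α/β = 67.1/11.9 = 5.6387.

MAP: 5.5546. Posterior mean: 5.6387.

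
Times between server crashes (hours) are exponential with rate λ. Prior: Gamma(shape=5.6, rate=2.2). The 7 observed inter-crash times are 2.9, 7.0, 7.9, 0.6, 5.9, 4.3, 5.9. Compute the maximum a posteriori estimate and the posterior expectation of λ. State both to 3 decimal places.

Σ times = 34.5. Posterior: Gamma(shape = 5.6+7 = 12.6, rate = 2.2+34.5 = 36.7).
Mode = (α−1)/β = 11.6/36.7 = 0.316.
Mean = α/β = 12.6/36.7 = 0.343.

maximum a posteriori estimate = 0.316, posterior expectation = 0.343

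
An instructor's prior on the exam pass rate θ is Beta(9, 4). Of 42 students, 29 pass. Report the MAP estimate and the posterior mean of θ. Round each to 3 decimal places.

θ_MAP = 0.698, E[θ|data] = 0.691

Posterior: Beta(9+29, 4+13) = Beta(38, 17).
Mode = (38−1)/(38+17−2) = 37/53 = 0.698.
Mean = 38/(38+17) = 38/55 = 0.691.
Left-skewed posterior ⇒ mean < mode.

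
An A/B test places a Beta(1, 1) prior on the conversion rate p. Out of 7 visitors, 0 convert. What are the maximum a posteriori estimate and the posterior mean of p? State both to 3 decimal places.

Posterior: Beta(1+0, 1+7) = Beta(1, 8).
Since α = 1 ≤ 1 and β > 1, the Beta density is monotone decreasing on [0,1]; the mode is at 0.
Mean = 1/(1+8) = 0.111.

MAP: 0.000. Posterior mean: 0.111.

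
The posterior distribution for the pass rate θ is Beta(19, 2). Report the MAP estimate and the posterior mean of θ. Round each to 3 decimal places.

MAP: 0.947. Posterior mean: 0.905.

Mode = (19−1)/(19+2−2) = 18/19 = 0.947.
Mean = 19/(19+2) = 19/21 = 0.905.
The mean is pulled below the mode by the posterior's left skew.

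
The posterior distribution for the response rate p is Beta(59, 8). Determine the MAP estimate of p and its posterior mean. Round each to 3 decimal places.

Mode = (59−1)/(59+8−2) = 58/65 = 0.892.
Mean = 59/(59+8) = 59/67 = 0.881.
Mode > mean: the posterior has a left tail.

p_MAP = 0.892, E[p|data] = 0.881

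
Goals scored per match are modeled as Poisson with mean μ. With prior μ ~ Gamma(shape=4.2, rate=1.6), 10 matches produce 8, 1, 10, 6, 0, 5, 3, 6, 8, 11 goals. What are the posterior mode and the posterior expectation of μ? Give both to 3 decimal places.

posterior mode = 5.276, posterior expectation = 5.362

Σ counts = 58. Posterior: Gamma(shape = 4.2+58 = 62.2, rate = 1.6+10 = 11.6).
Mode = (α−1)/β = 61.2/11.6 = 5.276.
Mean = α/β = 62.2/11.6 = 5.362.
Right-skewed posterior ⇒ mode < mean.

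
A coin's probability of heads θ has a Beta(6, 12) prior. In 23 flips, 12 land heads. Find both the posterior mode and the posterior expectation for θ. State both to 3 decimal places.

MAP = 0.436; posterior mean = 0.439

Posterior: Beta(6+12, 12+11) = Beta(18, 23).
Mode = (18−1)/(18+23−2) = 17/39 = 0.436.
Mean = 18/(18+23) = 18/41 = 0.439.
Right-skewed posterior ⇒ mode < mean.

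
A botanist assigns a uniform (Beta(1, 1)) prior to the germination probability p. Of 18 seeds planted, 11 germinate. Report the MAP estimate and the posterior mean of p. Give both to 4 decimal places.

MAP = 0.6111; posterior mean = 0.6000

Posterior: Beta(1+11, 1+7) = Beta(12, 8).
Mode = (12−1)/(12+8−2) = 11/18 = 0.6111.
With a flat prior the MAP equals the MLE, 11/18.
Mean = 12/(12+8) = 12/20 = 0.6000.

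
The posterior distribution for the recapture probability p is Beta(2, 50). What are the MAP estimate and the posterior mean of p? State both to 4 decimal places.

MAP = 0.0200; posterior mean = 0.0385

Mode = (2−1)/(2+50−2) = 1/50 = 0.0200.
Mean = 2/(2+50) = 2/52 = 0.0385.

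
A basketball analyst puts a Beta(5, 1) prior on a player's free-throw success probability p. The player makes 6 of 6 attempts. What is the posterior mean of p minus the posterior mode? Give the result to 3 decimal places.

Posterior: Beta(5+6, 1+0) = Beta(11, 1).
Since β = 1 ≤ 1 and α > 1, the Beta density is monotone increasing on [0,1]; the mode is at 1.
Mean = 11/(11+1) = 0.917.
Difference = 0.917 − 1.000 = -0.083.
The mean is pulled below the mode by the posterior's left skew.

-0.083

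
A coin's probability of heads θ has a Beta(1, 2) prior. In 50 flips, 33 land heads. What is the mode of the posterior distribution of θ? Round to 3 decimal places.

Posterior: Beta(1+33, 2+17) = Beta(34, 19).
Mode = (34−1)/(34+19−2) = 33/51 = 0.647.
Mean = 34/(34+19) = 34/53 = 0.642.
This is the posterior mode — the MAP estimate.

0.647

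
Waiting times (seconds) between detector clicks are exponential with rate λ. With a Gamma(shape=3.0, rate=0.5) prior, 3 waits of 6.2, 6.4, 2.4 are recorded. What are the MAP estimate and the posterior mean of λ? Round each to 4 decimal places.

MAP: 0.3226. Posterior mean: 0.3871.

Σ times = 15.0. Posterior: Gamma(shape = 3.0+3 = 6.0, rate = 0.5+15.0 = 15.5).
Mode = (α−1)/β = 5.0/15.5 = 0.3226.
Mean = α/β = 6.0/15.5 = 0.3871.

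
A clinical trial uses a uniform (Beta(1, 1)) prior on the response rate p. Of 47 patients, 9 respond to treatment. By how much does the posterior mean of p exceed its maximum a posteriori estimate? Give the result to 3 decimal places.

Posterior: Beta(1+9, 1+38) = Beta(10, 39).
Mode = (10−1)/(10+39−2) = 9/47 = 0.191.
With a flat prior the MAP equals the MLE, 9/47.
Mean = 10/(10+39) = 10/49 = 0.204.
Difference = 0.204 − 0.191 = 0.013.

0.013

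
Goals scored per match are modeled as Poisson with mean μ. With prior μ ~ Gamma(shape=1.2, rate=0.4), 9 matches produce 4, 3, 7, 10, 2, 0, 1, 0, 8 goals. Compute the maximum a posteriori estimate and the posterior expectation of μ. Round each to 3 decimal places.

Σ counts = 35. Posterior: Gamma(shape = 1.2+35 = 36.2, rate = 0.4+9 = 9.4).
Mode = (α−1)/β = 35.2/9.4 = 3.745.
Mean = α/β = 36.2/9.4 = 3.851.
The mean is pulled above the mode by the posterior's right skew.

μ_MAP = 3.745, E[μ|data] = 3.851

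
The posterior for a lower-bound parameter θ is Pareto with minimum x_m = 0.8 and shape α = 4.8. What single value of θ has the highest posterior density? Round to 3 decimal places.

The Pareto density is strictly decreasing on [x_m, ∞), so the mode is x_m = 0.800.
Mean = α·x_m/(α−1) = 4.8·0.8/3.8 = 1.011.
This is the posterior mode — the MAP estimate.

0.800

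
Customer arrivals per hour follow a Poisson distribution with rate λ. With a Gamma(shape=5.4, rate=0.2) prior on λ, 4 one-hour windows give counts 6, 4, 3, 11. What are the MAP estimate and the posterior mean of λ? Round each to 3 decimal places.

Σ counts = 24. Posterior: Gamma(shape = 5.4+24 = 29.4, rate = 0.2+4 = 4.2).
Mode = (α−1)/β = 28.4/4.2 = 6.762.
Mean = α/β = 29.4/4.2 = 7.000.

MAP = 6.762, posterior mean = 7.000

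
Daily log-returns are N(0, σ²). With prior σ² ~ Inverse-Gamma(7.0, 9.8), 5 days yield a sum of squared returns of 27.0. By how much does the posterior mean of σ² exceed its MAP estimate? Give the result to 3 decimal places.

0.522

Posterior: Inverse-Gamma(shape = 7.0+5/2 = 9.5, scale = 9.8+27.0/2 = 23.3).
Mode = β/(α+1) = 23.3/10.5 = 2.219.
Mean = β/(α−1) = 23.3/8.5 = 2.741.
Difference = 2.741 − 2.219 = 0.522.
The posterior is right-skewed, so the mean exceeds the mode.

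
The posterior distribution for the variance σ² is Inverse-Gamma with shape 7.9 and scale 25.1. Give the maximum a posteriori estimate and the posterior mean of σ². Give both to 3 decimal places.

σ²_MAP = 2.820, E[σ²|data] = 3.638

Mode = β/(α+1) = 25.1/8.9 = 2.820.
Mean = β/(α−1) = 25.1/6.9 = 3.638.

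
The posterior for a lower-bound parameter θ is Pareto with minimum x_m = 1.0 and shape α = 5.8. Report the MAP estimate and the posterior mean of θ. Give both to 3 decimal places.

MAP = 1.000, posterior mean = 1.208

The Pareto density is strictly decreasing on [x_m, ∞), so the mode is x_m = 1.000.
Mean = α·x_m/(α−1) = 5.8·1.0/4.8 = 1.208.
The mean is pulled above the mode by the posterior's right skew.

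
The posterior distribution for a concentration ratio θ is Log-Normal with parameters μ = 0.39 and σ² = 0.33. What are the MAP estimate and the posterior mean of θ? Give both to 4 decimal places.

θ_MAP = 1.0618, E[θ|data] = 1.7419

Mode = exp(μ − σ²) = exp(0.06) = 1.0618.
Mean = exp(μ + σ²/2) = exp(0.555) = 1.7419.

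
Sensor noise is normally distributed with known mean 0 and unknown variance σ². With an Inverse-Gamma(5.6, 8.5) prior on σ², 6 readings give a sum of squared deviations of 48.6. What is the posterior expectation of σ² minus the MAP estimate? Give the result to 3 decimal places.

0.899

Posterior: Inverse-Gamma(shape = 5.6+6/2 = 8.6, scale = 8.5+48.6/2 = 32.8).
Mode = β/(α+1) = 32.8/9.6 = 3.417.
Mean = β/(α−1) = 32.8/7.6 = 4.316.
Difference = 4.316 − 3.417 = 0.899.
Right-skewed posterior ⇒ mode < mean.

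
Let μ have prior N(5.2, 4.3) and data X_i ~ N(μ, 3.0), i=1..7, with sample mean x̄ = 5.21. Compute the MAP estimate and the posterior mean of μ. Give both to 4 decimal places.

MAP estimate = 5.2091, posterior mean = 5.2091

Posterior for μ is Normal. Precision-weighted mean: (1/4.3·5.2 + 7/3.0·5.21) / (1/4.3 + 7/3.0) = 5.2091.
A Normal posterior is symmetric, so mode = mean.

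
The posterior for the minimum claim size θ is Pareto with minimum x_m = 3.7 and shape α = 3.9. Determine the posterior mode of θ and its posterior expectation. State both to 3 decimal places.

The Pareto density is strictly decreasing on [x_m, ∞), so the mode is x_m = 3.700.
Mean = α·x_m/(α−1) = 3.9·3.7/2.9 = 4.976.
Right-skewed posterior ⇒ mode < mean.

θ_MAP = 3.700, E[θ|data] = 4.976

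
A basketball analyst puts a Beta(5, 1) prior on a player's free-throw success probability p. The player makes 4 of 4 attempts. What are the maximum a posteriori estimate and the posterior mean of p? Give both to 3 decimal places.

MAP = 1.000, posterior mean = 0.900

Posterior: Beta(5+4, 1+0) = Beta(9, 1).
Since β = 1 ≤ 1 and α > 1, the Beta density is monotone increasing on [0,1]; the mode is at 1.
Mean = 9/(9+1) = 0.900.
Mode > mean: the posterior has a left tail.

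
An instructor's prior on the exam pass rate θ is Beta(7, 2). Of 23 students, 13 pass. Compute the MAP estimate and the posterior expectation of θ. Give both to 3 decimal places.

MAP = 0.633, posterior mean = 0.625

Posterior: Beta(7+13, 2+10) = Beta(20, 12).
Mode = (20−1)/(20+12−2) = 19/30 = 0.633.
Mean = 20/(20+12) = 20/32 = 0.625.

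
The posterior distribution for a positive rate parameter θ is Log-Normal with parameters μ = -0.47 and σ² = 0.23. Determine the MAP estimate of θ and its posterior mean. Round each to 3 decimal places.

Mode = exp(μ − σ²) = exp(-0.70) = 0.497.
Mean = exp(μ + σ²/2) = exp(-0.355) = 0.701.

MAP = 0.497; posterior mean = 0.701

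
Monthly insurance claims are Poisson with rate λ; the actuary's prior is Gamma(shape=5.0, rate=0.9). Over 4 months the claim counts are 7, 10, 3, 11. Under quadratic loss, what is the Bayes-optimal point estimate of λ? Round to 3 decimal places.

7.347

Σ counts = 31. Posterior: Gamma(shape = 5.0+31 = 36.0, rate = 0.9+4 = 4.9).
Mode = (α−1)/β = 35.0/4.9 = 7.143.
Mean = α/β = 36.0/4.9 = 7.347.
Quadratic loss ⇒ the optimal estimator is the posterior mean.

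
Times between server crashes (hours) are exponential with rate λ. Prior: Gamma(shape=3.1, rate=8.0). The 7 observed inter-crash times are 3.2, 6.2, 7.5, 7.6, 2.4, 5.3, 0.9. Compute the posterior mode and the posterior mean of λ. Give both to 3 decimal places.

Σ times = 33.1. Posterior: Gamma(shape = 3.1+7 = 10.1, rate = 8.0+33.1 = 41.1).
Mode = (α−1)/β = 9.1/41.1 = 0.221.
Mean = α/β = 10.1/41.1 = 0.246.

MAP: 0.221. Posterior mean: 0.246.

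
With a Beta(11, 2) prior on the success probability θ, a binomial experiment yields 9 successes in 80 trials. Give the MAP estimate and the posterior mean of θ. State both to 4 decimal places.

MAP = 0.2088; posterior mean = 0.2151

Posterior: Beta(11+9, 2+71) = Beta(20, 73).
Mode = (20−1)/(20+73−2) = 19/91 = 0.2088.
Mean = 20/(20+73) = 20/93 = 0.2151.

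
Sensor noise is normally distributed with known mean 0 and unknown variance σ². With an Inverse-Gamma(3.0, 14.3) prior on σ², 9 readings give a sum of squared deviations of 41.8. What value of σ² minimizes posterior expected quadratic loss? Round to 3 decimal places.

5.415

Posterior: Inverse-Gamma(shape = 3.0+9/2 = 7.5, scale = 14.3+41.8/2 = 35.2).
Mode = β/(α+1) = 35.2/8.5 = 4.141.
Mean = β/(α−1) = 35.2/6.5 = 5.415.
Quadratic loss ⇒ the optimal estimator is the posterior mean.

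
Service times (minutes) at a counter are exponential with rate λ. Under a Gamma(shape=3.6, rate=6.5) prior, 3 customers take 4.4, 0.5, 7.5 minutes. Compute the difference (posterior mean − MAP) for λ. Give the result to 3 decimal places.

0.053

Σ times = 12.4. Posterior: Gamma(shape = 3.6+3 = 6.6, rate = 6.5+12.4 = 18.9).
Mode = (α−1)/β = 5.6/18.9 = 0.296.
Mean = α/β = 6.6/18.9 = 0.349.
Difference = 0.349 − 0.296 = 0.053.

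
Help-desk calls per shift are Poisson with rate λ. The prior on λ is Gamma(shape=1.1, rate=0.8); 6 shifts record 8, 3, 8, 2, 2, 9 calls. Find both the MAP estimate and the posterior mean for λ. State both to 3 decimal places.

MAP estimate = 4.721, posterior mean = 4.868

Σ counts = 32. Posterior: Gamma(shape = 1.1+32 = 33.1, rate = 0.8+6 = 6.8).
Mode = (α−1)/β = 32.1/6.8 = 4.721.
Mean = α/β = 33.1/6.8 = 4.868.
The mean is pulled above the mode by the posterior's right skew.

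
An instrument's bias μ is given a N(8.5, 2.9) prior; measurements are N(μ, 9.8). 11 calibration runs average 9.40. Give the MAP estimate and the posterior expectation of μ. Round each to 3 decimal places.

Posterior for μ is Normal. Precision-weighted mean: (1/2.9·8.5 + 11/9.8·9.40) / (1/2.9 + 11/9.8) = 9.188.
A Normal posterior is symmetric, so mode = mean.

MAP = 9.188, posterior mean = 9.188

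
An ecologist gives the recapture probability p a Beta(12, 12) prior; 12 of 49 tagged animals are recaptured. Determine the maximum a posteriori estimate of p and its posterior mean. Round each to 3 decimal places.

p_MAP = 0.324, E[p|data] = 0.329

Posterior: Beta(12+12, 12+37) = Beta(24, 49).
Mode = (24−1)/(24+49−2) = 23/71 = 0.324.
Mean = 24/(24+49) = 24/73 = 0.329.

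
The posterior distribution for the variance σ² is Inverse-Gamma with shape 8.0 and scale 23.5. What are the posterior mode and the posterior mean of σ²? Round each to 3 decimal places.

σ²_MAP = 2.611, E[σ²|data] = 3.357

Mode = β/(α+1) = 23.5/9.0 = 2.611.
Mean = β/(α−1) = 23.5/7.0 = 3.357.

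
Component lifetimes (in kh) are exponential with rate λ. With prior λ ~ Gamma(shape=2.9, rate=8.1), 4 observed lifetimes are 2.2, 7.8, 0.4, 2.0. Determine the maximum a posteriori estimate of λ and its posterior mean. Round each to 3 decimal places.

Σ times = 12.4. Posterior: Gamma(shape = 2.9+4 = 6.9, rate = 8.1+12.4 = 20.5).
Mode = (α−1)/β = 5.9/20.5 = 0.288.
Mean = α/β = 6.9/20.5 = 0.337.

λ_MAP = 0.288, E[λ|data] = 0.337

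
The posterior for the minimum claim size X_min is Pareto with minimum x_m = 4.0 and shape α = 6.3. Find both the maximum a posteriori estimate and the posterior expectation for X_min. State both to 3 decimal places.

MAP = 4.000, posterior mean = 4.755

The Pareto density is strictly decreasing on [x_m, ∞), so the mode is x_m = 4.000.
Mean = α·x_m/(α−1) = 6.3·4.0/5.3 = 4.755.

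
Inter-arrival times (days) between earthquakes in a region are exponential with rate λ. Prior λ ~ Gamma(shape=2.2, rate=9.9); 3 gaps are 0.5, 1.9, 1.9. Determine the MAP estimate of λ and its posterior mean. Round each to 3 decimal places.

Σ times = 4.3. Posterior: Gamma(shape = 2.2+3 = 5.2, rate = 9.9+4.3 = 14.2).
Mode = (α−1)/β = 4.2/14.2 = 0.296.
Mean = α/β = 5.2/14.2 = 0.366.

MAP: 0.296. Posterior mean: 0.366.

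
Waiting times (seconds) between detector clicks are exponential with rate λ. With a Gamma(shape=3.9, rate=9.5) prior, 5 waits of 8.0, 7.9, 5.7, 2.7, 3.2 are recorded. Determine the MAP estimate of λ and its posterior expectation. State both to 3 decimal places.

Σ times = 27.5. Posterior: Gamma(shape = 3.9+5 = 8.9, rate = 9.5+27.5 = 37.0).
Mode = (α−1)/β = 7.9/37.0 = 0.214.
Mean = α/β = 8.9/37.0 = 0.241.

MAP estimate = 0.214, posterior expectation = 0.241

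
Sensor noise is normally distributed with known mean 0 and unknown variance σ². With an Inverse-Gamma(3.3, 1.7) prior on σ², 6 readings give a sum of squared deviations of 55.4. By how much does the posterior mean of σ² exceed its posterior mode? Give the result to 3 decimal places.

1.520

Posterior: Inverse-Gamma(shape = 3.3+6/2 = 6.3, scale = 1.7+55.4/2 = 29.4).
Mode = β/(α+1) = 29.4/7.3 = 4.027.
Mean = β/(α−1) = 29.4/5.3 = 5.547.
Difference = 5.547 − 4.027 = 1.520.
Right-skewed posterior ⇒ mode < mean.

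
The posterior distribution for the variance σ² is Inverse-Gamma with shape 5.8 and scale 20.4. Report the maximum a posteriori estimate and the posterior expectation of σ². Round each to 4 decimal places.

MAP: 3.0000. Posterior mean: 4.2500.

Mode = β/(α+1) = 20.4/6.8 = 3.0000.
Mean = β/(α−1) = 20.4/4.8 = 4.2500.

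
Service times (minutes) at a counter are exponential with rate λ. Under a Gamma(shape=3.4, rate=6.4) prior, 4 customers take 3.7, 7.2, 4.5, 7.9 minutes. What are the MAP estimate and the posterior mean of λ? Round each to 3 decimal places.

Σ times = 23.3. Posterior: Gamma(shape = 3.4+4 = 7.4, rate = 6.4+23.3 = 29.7).
Mode = (α−1)/β = 6.4/29.7 = 0.215.
Mean = α/β = 7.4/29.7 = 0.249.
Right-skewed posterior ⇒ mode < mean.

λ_MAP = 0.215, E[λ|data] = 0.249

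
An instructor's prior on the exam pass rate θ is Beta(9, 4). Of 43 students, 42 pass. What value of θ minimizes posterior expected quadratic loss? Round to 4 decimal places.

Posterior: Beta(9+42, 4+1) = Beta(51, 5).
Mode = (51−1)/(51+5−2) = 50/54 = 0.9259.
Mean = 51/(51+5) = 51/56 = 0.9107.
Quadratic loss ⇒ the optimal estimator is the posterior mean.

0.9107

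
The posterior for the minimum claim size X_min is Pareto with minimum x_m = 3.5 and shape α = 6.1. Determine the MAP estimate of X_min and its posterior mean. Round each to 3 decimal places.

The Pareto density is strictly decreasing on [x_m, ∞), so the mode is x_m = 3.500.
Mean = α·x_m/(α−1) = 6.1·3.5/5.1 = 4.186.
The posterior is right-skewed, so the mean exceeds the mode.

MAP: 3.500. Posterior mean: 4.186.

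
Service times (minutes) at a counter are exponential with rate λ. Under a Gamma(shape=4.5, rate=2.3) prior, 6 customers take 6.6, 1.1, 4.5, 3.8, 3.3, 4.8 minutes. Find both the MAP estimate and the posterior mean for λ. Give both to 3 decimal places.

MAP = 0.360; posterior mean = 0.398

Σ times = 24.1. Posterior: Gamma(shape = 4.5+6 = 10.5, rate = 2.3+24.1 = 26.4).
Mode = (α−1)/β = 9.5/26.4 = 0.360.
Mean = α/β = 10.5/26.4 = 0.398.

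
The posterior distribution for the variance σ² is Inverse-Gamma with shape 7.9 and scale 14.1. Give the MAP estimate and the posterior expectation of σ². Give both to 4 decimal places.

Mode = β/(α+1) = 14.1/8.9 = 1.5843.
Mean = β/(α−1) = 14.1/6.9 = 2.0435.

MAP = 1.5843; posterior mean = 2.0435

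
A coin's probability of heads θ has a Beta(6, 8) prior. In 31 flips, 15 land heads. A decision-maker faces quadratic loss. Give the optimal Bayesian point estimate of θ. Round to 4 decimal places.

0.4667

Posterior: Beta(6+15, 8+16) = Beta(21, 24).
Mode = (21−1)/(21+24−2) = 20/43 = 0.4651.
Mean = 21/(21+24) = 21/45 = 0.4667.
Quadratic loss ⇒ the optimal estimator is the posterior mean.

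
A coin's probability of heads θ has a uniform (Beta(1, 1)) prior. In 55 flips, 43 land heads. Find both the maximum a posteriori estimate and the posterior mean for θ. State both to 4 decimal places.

θ_MAP = 0.7818, E[θ|data] = 0.7719

Posterior: Beta(1+43, 1+12) = Beta(44, 13).
Mode = (44−1)/(44+13−2) = 43/55 = 0.7818.
Mean = 44/(44+13) = 44/57 = 0.7719.
Left-skewed posterior ⇒ mean < mode.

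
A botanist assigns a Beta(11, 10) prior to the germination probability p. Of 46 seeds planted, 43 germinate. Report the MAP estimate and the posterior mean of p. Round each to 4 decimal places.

MAP = 0.8154, posterior mean = 0.8060

Posterior: Beta(11+43, 10+3) = Beta(54, 13).
Mode = (54−1)/(54+13−2) = 53/65 = 0.8154.
Mean = 54/(54+13) = 54/67 = 0.8060.
Mode > mean: the posterior has a left tail.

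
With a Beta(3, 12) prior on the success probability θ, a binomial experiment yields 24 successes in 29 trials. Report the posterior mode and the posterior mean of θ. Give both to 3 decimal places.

Posterior: Beta(3+24, 12+5) = Beta(27, 17).
Mode = (27−1)/(27+17−2) = 26/42 = 0.619.
Mean = 27/(27+17) = 27/44 = 0.614.

posterior mode = 0.619, posterior mean = 0.614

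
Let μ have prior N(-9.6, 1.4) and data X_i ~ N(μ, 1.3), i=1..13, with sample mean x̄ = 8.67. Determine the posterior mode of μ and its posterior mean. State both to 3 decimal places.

μ_MAP = 7.452, E[μ|data] = 7.452

Posterior for μ is Normal. Precision-weighted mean: (1/1.4·-9.6 + 13/1.3·8.67) / (1/1.4 + 13/1.3) = 7.452.
A Normal posterior is symmetric, so mode = mean.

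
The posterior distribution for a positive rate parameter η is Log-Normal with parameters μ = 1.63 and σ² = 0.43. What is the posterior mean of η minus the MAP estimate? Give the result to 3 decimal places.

3.008

Mode = exp(μ − σ²) = exp(1.20) = 3.320.
Mean = exp(μ + σ²/2) = exp(1.845) = 6.328.
Difference = 6.328 − 3.320 = 3.008.
The posterior is right-skewed, so the mean exceeds the mode.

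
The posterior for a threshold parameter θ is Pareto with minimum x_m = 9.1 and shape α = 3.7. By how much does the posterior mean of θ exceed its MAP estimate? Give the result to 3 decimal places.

3.370

The Pareto density is strictly decreasing on [x_m, ∞), so the mode is x_m = 9.100.
Mean = α·x_m/(α−1) = 3.7·9.1/2.7 = 12.470.
Difference = 12.470 − 9.100 = 3.370.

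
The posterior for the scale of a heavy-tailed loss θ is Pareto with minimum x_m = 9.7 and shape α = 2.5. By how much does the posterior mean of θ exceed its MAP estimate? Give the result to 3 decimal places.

6.467

The Pareto density is strictly decreasing on [x_m, ∞), so the mode is x_m = 9.700.
Mean = α·x_m/(α−1) = 2.5·9.7/1.5 = 16.167.
Difference = 16.167 − 9.700 = 6.467.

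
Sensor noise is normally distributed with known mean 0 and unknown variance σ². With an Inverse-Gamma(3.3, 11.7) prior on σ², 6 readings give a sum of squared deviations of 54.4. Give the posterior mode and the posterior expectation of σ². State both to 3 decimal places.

MAP: 5.329. Posterior mean: 7.340.

Posterior: Inverse-Gamma(shape = 3.3+6/2 = 6.3, scale = 11.7+54.4/2 = 38.9).
Mode = β/(α+1) = 38.9/7.3 = 5.329.
Mean = β/(α−1) = 38.9/5.3 = 7.340.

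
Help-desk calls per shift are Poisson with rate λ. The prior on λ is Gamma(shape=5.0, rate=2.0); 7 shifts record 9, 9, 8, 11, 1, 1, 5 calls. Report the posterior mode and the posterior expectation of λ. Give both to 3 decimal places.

Σ counts = 44. Posterior: Gamma(shape = 5.0+44 = 49.0, rate = 2.0+7 = 9.0).
Mode = (α−1)/β = 48.0/9.0 = 5.333.
Mean = α/β = 49.0/9.0 = 5.444.
The posterior is right-skewed, so the mean exceeds the mode.

MAP = 5.333; posterior mean = 5.444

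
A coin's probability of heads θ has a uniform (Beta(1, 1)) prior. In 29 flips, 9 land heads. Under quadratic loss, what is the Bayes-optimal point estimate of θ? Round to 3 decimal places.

0.323

Posterior: Beta(1+9, 1+20) = Beta(10, 21).
Mode = (10−1)/(10+21−2) = 9/29 = 0.310.
With a flat prior the MAP equals the MLE, 9/29.
Mean = 10/(10+21) = 10/31 = 0.323.
Quadratic loss ⇒ the optimal estimator is the posterior mean.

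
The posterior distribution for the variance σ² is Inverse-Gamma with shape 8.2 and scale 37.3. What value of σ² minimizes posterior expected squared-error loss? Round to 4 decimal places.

Mode = β/(α+1) = 37.3/9.2 = 4.0543.
Mean = β/(α−1) = 37.3/7.2 = 5.1806.
Squared-error loss ⇒ the optimal estimator is the posterior mean.

5.1806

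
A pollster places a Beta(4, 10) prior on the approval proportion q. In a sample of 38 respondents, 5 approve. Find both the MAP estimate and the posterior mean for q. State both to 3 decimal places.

MAP = 0.160; posterior mean = 0.173

Posterior: Beta(4+5, 10+33) = Beta(9, 43).
Mode = (9−1)/(9+43−2) = 8/50 = 0.160.
Mean = 9/(9+43) = 9/52 = 0.173.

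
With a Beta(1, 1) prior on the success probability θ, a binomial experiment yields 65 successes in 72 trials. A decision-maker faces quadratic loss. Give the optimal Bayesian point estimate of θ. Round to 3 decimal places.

Posterior: Beta(1+65, 1+7) = Beta(66, 8).
Mode = (66−1)/(66+8−2) = 65/72 = 0.903.
With a flat prior the MAP equals the MLE, 65/72.
Mean = 66/(66+8) = 66/74 = 0.892.
Quadratic loss ⇒ the optimal estimator is the posterior mean.

0.892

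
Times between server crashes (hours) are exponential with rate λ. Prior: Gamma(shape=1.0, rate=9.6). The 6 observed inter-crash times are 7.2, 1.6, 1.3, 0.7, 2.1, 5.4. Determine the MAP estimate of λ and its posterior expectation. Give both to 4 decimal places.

MAP = 0.2151, posterior mean = 0.2509

Σ times = 18.3. Posterior: Gamma(shape = 1.0+6 = 7.0, rate = 9.6+18.3 = 27.9).
Mode = (α−1)/β = 6.0/27.9 = 0.2151.
Mean = α/β = 7.0/27.9 = 0.2509.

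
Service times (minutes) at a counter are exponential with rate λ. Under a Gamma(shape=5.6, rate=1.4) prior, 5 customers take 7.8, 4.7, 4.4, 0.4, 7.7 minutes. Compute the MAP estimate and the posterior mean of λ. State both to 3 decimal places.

Σ times = 25.0. Posterior: Gamma(shape = 5.6+5 = 10.6, rate = 1.4+25.0 = 26.4).
Mode = (α−1)/β = 9.6/26.4 = 0.364.
Mean = α/β = 10.6/26.4 = 0.402.
Right-skewed posterior ⇒ mode < mean.

MAP estimate = 0.364, posterior mean = 0.402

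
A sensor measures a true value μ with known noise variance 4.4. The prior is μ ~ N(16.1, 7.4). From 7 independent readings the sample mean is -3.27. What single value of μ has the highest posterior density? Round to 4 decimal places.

Posterior for μ is Normal. Precision-weighted mean: (1/7.4·16.1 + 7/4.4·-3.27) / (1/7.4 + 7/4.4) = -1.7535.
A Normal posterior is symmetric, so mode = mean.
This is the posterior mode — the MAP estimate.

-1.7535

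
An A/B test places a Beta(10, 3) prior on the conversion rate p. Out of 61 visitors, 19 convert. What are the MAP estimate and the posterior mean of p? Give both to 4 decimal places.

Posterior: Beta(10+19, 3+42) = Beta(29, 45).
Mode = (29−1)/(29+45−2) = 28/72 = 0.3889.
Mean = 29/(29+45) = 29/74 = 0.3919.

MAP: 0.3889. Posterior mean: 0.3919.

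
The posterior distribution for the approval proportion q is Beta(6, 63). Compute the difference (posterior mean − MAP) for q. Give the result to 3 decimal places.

Mode = (6−1)/(6+63−2) = 5/67 = 0.075.
Mean = 6/(6+63) = 6/69 = 0.087.
Difference = 0.087 − 0.075 = 0.012.
The posterior is right-skewed, so the mean exceeds the mode.

0.012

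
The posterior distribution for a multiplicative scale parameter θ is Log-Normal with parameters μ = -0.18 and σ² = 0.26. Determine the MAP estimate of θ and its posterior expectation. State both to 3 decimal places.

MAP: 0.644. Posterior mean: 0.951.

Mode = exp(μ − σ²) = exp(-0.44) = 0.644.
Mean = exp(μ + σ²/2) = exp(-0.050) = 0.951.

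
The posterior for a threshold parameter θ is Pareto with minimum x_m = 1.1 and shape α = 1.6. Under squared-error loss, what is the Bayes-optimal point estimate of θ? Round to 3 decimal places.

The Pareto density is strictly decreasing on [x_m, ∞), so the mode is x_m = 1.100.
Mean = α·x_m/(α−1) = 1.6·1.1/0.6 = 2.933.
Squared-error loss ⇒ the optimal estimator is the posterior mean.

2.933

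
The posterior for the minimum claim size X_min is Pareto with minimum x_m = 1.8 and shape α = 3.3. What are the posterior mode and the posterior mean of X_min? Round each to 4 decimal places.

The Pareto density is strictly decreasing on [x_m, ∞), so the mode is x_m = 1.8000.
Mean = α·x_m/(α−1) = 3.3·1.8/2.3 = 2.5826.
The posterior is right-skewed, so the mean exceeds the mode.

MAP = 1.8000; posterior mean = 2.5826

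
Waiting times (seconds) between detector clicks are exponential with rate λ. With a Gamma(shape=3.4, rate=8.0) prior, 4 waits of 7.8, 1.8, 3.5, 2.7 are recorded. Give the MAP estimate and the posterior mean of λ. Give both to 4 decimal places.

Σ times = 15.8. Posterior: Gamma(shape = 3.4+4 = 7.4, rate = 8.0+15.8 = 23.8).
Mode = (α−1)/β = 6.4/23.8 = 0.2689.
Mean = α/β = 7.4/23.8 = 0.3109.
The posterior is right-skewed, so the mean exceeds the mode.

MAP estimate = 0.2689, posterior mean = 0.3109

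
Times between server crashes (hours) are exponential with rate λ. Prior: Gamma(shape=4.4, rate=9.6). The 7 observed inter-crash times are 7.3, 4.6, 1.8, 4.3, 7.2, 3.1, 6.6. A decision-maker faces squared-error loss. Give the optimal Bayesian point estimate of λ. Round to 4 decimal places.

0.2562

Σ times = 34.9. Posterior: Gamma(shape = 4.4+7 = 11.4, rate = 9.6+34.9 = 44.5).
Mode = (α−1)/β = 10.4/44.5 = 0.2337.
Mean = α/β = 11.4/44.5 = 0.2562.
Squared-error loss ⇒ the optimal estimator is the posterior mean.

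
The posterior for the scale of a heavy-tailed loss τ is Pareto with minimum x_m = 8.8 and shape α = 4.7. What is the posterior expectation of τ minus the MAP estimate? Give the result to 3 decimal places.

2.378

The Pareto density is strictly decreasing on [x_m, ∞), so the mode is x_m = 8.800.
Mean = α·x_m/(α−1) = 4.7·8.8/3.7 = 11.178.
Difference = 11.178 − 8.800 = 2.378.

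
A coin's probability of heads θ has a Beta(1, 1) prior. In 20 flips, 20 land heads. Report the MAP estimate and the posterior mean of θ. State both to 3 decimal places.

MAP: 1.000. Posterior mean: 0.955.

Posterior: Beta(1+20, 1+0) = Beta(21, 1).
Since β = 1 ≤ 1 and α > 1, the Beta density is monotone increasing on [0,1]; the mode is at 1.
Mean = 21/(21+1) = 0.955.
The posterior is left-skewed, so the mode exceeds the mean.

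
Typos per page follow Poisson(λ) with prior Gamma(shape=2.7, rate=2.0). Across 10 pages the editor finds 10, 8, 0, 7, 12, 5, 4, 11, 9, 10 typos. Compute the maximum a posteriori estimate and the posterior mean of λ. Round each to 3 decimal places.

maximum a posteriori estimate = 6.475, posterior mean = 6.558

Σ counts = 76. Posterior: Gamma(shape = 2.7+76 = 78.7, rate = 2.0+10 = 12.0).
Mode = (α−1)/β = 77.7/12.0 = 6.475.
Mean = α/β = 78.7/12.0 = 6.558.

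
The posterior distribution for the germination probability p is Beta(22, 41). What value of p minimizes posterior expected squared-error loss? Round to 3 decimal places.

0.349

Mode = (22−1)/(22+41−2) = 21/61 = 0.344.
Mean = 22/(22+41) = 22/63 = 0.349.
Squared-error loss ⇒ the optimal estimator is the posterior mean.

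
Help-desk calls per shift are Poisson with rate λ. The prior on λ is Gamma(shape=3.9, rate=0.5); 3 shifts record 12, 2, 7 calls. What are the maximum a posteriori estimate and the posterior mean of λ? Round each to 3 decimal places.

MAP = 6.829; posterior mean = 7.114

Σ counts = 21. Posterior: Gamma(shape = 3.9+21 = 24.9, rate = 0.5+3 = 3.5).
Mode = (α−1)/β = 23.9/3.5 = 6.829.
Mean = α/β = 24.9/3.5 = 7.114.
The posterior is right-skewed, so the mean exceeds the mode.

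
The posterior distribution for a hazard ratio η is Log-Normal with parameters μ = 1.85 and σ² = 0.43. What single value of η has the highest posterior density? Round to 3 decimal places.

Mode = exp(μ − σ²) = exp(1.42) = 4.137.
Mean = exp(μ + σ²/2) = exp(2.065) = 7.885.
This is the posterior mode — the MAP estimate.

4.137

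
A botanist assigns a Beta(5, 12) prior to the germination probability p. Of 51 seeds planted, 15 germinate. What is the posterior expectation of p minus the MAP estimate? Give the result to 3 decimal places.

0.006

Posterior: Beta(5+15, 12+36) = Beta(20, 48).
Mode = (20−1)/(20+48−2) = 19/66 = 0.288.
Mean = 20/(20+48) = 20/68 = 0.294.
Difference = 0.294 − 0.288 = 0.006.
Right-skewed posterior ⇒ mode < mean.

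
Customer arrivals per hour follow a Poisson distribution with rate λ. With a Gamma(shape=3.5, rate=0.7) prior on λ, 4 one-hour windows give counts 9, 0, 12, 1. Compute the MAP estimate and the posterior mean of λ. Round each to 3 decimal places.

Σ counts = 22. Posterior: Gamma(shape = 3.5+22 = 25.5, rate = 0.7+4 = 4.7).
Mode = (α−1)/β = 24.5/4.7 = 5.213.
Mean = α/β = 25.5/4.7 = 5.426.
The mean is pulled above the mode by the posterior's right skew.

MAP = 5.213; posterior mean = 5.426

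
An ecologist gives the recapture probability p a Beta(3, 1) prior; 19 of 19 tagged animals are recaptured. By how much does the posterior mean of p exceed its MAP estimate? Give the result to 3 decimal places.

Posterior: Beta(3+19, 1+0) = Beta(22, 1).
Since β = 1 ≤ 1 and α > 1, the Beta density is monotone increasing on [0,1]; the mode is at 1.
Mean = 22/(22+1) = 0.957.
Difference = 0.957 − 1.000 = -0.043.
The posterior is left-skewed, so the mode exceeds the mean.

-0.043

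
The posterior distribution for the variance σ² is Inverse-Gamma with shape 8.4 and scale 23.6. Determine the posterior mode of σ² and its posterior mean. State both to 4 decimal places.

Mode = β/(α+1) = 23.6/9.4 = 2.5106.
Mean = β/(α−1) = 23.6/7.4 = 3.1892.

MAP = 2.5106, posterior mean = 3.1892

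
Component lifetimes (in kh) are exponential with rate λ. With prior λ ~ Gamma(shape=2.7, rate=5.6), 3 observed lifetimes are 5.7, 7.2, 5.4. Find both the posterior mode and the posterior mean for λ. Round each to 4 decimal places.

MAP = 0.1967; posterior mean = 0.2385

Σ times = 18.3. Posterior: Gamma(shape = 2.7+3 = 5.7, rate = 5.6+18.3 = 23.9).
Mode = (α−1)/β = 4.7/23.9 = 0.1967.
Mean = α/β = 5.7/23.9 = 0.2385.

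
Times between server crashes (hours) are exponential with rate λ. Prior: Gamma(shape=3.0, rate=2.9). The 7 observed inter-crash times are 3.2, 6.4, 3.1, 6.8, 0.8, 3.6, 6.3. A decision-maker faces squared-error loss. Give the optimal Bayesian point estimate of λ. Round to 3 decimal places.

Σ times = 30.2. Posterior: Gamma(shape = 3.0+7 = 10.0, rate = 2.9+30.2 = 33.1).
Mode = (α−1)/β = 9.0/33.1 = 0.272.
Mean = α/β = 10.0/33.1 = 0.302.
Squared-error loss ⇒ the optimal estimator is the posterior mean.

0.302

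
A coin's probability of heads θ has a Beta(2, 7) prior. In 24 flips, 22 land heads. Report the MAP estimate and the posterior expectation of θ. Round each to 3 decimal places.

Posterior: Beta(2+22, 7+2) = Beta(24, 9).
Mode = (24−1)/(24+9−2) = 23/31 = 0.742.
Mean = 24/(24+9) = 24/33 = 0.727.
Left-skewed posterior ⇒ mean < mode.

MAP: 0.742. Posterior mean: 0.727.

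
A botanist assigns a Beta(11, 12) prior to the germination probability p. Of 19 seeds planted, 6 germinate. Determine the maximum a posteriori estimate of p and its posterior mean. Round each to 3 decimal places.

Posterior: Beta(11+6, 12+13) = Beta(17, 25).
Mode = (17−1)/(17+25−2) = 16/40 = 0.400.
Mean = 17/(17+25) = 17/42 = 0.405.
Right-skewed posterior ⇒ mode < mean.

MAP = 0.400, posterior mean = 0.405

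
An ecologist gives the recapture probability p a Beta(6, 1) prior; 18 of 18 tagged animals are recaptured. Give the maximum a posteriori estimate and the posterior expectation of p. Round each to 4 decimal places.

Posterior: Beta(6+18, 1+0) = Beta(24, 1).
Since β = 1 ≤ 1 and α > 1, the Beta density is monotone increasing on [0,1]; the mode is at 1.
Mean = 24/(24+1) = 0.9600.
The posterior is left-skewed, so the mode exceeds the mean.

MAP = 1.0000, posterior mean = 0.9600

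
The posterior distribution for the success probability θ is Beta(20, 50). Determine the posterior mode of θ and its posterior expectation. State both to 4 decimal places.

MAP = 0.2794, posterior mean = 0.2857

Mode = (20−1)/(20+50−2) = 19/68 = 0.2794.
Mean = 20/(20+50) = 20/70 = 0.2857.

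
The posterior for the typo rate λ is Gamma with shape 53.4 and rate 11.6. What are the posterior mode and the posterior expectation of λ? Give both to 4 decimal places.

Mode = (α−1)/β = 52.4/11.6 = 4.5172.
Mean = α/β = 53.4/11.6 = 4.6034.

MAP = 4.5172; posterior mean = 4.6034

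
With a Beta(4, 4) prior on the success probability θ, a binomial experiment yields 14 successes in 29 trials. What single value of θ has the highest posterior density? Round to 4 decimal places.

Posterior: Beta(4+14, 4+15) = Beta(18, 19).
Mode = (18−1)/(18+19−2) = 17/35 = 0.4857.
Mean = 18/(18+19) = 18/37 = 0.4865.
This is the posterior mode — the MAP estimate.

0.4857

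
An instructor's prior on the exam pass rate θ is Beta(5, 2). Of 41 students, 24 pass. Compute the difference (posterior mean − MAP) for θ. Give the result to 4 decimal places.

Posterior: Beta(5+24, 2+17) = Beta(29, 19).
Mode = (29−1)/(29+19−2) = 28/46 = 0.6087.
Mean = 29/(29+19) = 29/48 = 0.6042.
Difference = 0.6042 − 0.6087 = -0.0045.
The mean is pulled below the mode by the posterior's left skew.

-0.0045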